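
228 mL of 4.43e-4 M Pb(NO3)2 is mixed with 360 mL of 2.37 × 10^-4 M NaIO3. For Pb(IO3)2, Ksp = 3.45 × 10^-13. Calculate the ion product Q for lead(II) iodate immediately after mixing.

Q = 3.62 × 10^-12

Total volume = 228 + 360 = 588 mL.
[Pb^2+] = 4.43 × 10^-4 × (228/588) = 1.718 x 10^-4 M
[IO3^-] = 2.37 × 10^-4 × (360/588) = 1.451 × 10^-4 M
Pb(IO3)2(s) <=> Pb^2+(aq) + 2 IO3^-(aq), so Q = [Pb^2+][IO3^-]^2
Q = (1.718 × 10^-4)(1.451 × 10^-4)^2 = 3.62 x 10^-12
Q > Ksp, so Pb(IO3)2 will precipitate.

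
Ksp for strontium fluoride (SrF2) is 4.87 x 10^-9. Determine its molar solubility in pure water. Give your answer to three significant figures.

SrF2(s) ⇌ Sr^2+ + 2 F^-
Ksp = [Sr^2+][F^-]^2
Let s = molar solubility. Then [Sr^2+] = s and [F^-] = 2s.
So Ksp = s × (2s)^2 = 4s^3
s^3 = 4.87 x 10^-9 / 4, so s = 1.07 x 10^-3 M

1.07e-3 M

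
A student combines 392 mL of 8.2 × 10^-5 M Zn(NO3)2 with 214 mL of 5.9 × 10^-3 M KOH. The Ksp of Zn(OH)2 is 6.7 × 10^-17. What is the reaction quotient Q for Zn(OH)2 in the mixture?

Total volume = 392 + 214 = 606 mL.
[Zn^2+] = 8.2 x 10^-5 × (392/606) = 5.30 x 10^-5 M
[OH^-] = 5.9 × 10^-3 × (214/606) = 2.08 × 10^-3 M
Zn(OH)2(s) ⇌ Zn^2+ + 2 OH^-, so Q = [Zn^2+][OH^-]^2
Q = (5.30 × 10^-5)(2.08 × 10^-3)^2 = 2.3 × 10^-10
Q > Ksp, so Zn(OH)2 will precipitate.

Q = 2.3e-10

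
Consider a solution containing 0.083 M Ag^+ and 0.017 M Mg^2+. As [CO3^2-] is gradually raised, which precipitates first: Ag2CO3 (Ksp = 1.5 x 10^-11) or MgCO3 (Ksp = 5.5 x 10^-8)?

Each salt begins to precipitate when Q = Ksp, i.e. when [CO3^2-] reaches its threshold.
For Ag2CO3: 1.5 x 10^-11 = (0.083)^2 × [CO3^2-]  ⇒  [CO3^2-] = 2.2 × 10^-9 M.
For MgCO3: 5.5 x 10^-8 = 0.017 × [CO3^2-]  ⇒  [CO3^2-] = 3.2 × 10^-6 M.
The salt with the lower threshold [CO3^2-] precipitates first: Ag2CO3.

Ag2CO3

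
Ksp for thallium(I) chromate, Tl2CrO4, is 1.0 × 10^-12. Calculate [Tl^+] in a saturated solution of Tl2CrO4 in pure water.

[Tl^+] ≈ 1.3e-4 M

Tl2CrO4(s) ⇌ 2 Tl^+ + CrO4^2-
Ksp = [Tl^+]^2[CrO4^2-]
For each mole of Tl2CrO4 that dissolves: [Tl^+] = 2s, [CrO4^2-] = s.
Substituting: Ksp = (2s)^2s = 4s^3
Solving, s = (1.0 × 10^-12/4)^(1/3) = 6.30 x 10^-5 M
[Tl^+] = 2s = 1.3 x 10^-4 M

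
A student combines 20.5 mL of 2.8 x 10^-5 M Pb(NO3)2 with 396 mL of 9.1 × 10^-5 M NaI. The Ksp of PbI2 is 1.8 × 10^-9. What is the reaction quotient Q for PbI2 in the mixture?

Q = 1.0e-14

Total volume = 20.5 + 396 = 416.5 mL.
[Pb^2+] = 2.8 × 10^-5 × (20.5/416.5) = 1.38 x 10^-6 M
[I^-] = 9.1 × 10^-5 × (396/416.5) = 8.65 × 10^-5 M
PbI2(s) ⇌ Pb^2+(aq) + 2 I^-(aq), so Q = [Pb^2+][I^-]^2
Q = (1.38 × 10^-6)(8.65 × 10^-5)^2 = 1.0 × 10^-14
Q < Ksp, so no precipitate of PbI2 forms.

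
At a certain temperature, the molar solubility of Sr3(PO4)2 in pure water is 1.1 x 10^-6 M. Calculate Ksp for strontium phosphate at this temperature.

Sr3(PO4)2(s) ⇌ 3 Sr^2+(aq) + 2 PO4^3-(aq)
With molar solubility s: [Sr^2+] = 3s, [PO4^3-] = 2s.
Ksp = [Sr^2+]^3[PO4^3-]^2
Ksp = (3s)^3(2s)^2 = 108s^5
Ksp = 108 × (1.1 x 10^-6)^5 = 1.7 × 10^-28

Ksp ≈ 1.7e-28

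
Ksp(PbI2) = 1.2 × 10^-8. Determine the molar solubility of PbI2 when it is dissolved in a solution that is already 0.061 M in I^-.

PbI2(s) <=> Pb^2+(aq) + 2 I^-(aq)
Ksp = [Pb^2+][I^-]^2
Let s be the molar solubility in this solution. [Pb^2+] = s, [I^-] = 0.061 + 2s ≈ 0.061 (since the I^- already present dominates).
Ksp ≈ s × (0.061)^2
s = 3.2 × 10^-6 M
Check: 2s = 6.4 × 10^-6 ≪ 0.061, so the approximation is valid.

s ≈ 3.2 × 10^-6 M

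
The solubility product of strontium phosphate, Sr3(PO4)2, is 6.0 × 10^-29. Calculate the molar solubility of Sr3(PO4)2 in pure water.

8.9e-7 M

Sr3(PO4)2(s) ⇌ 3 Sr^2+(aq) + 2 PO4^3-(aq)
Ksp = [Sr^2+]^3[PO4^3-]^2
If s mol/L of Sr3(PO4)2 dissolves, [Sr^2+] = 3s and [PO4^3-] = 2s.
Ksp = (3s)^3(2s)^2 = 108s^5
Solving, s = (6.0 × 10^-29/108)^(1/5) = 8.9 × 10^-7 M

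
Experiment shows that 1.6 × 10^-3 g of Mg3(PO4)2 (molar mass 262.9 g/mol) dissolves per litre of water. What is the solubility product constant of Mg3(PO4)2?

Ksp = 9.0 × 10^-25

Molar solubility s = (1.6 x 10^-3 g/L) / (262.9 g/mol) = 6.09 x 10^-6 M.
Mg3(PO4)2(s) ⇌ 3 Mg^2+ + 2 PO4^3-
With molar solubility s: [Mg^2+] = 3s, [PO4^3-] = 2s.
Ksp = [Mg^2+]^3[PO4^3-]^2
So Ksp = (3s)^3 × (2s)^2 = 108s^5
With s = 6.09 × 10^-6: Ksp = 9.0 × 10^-25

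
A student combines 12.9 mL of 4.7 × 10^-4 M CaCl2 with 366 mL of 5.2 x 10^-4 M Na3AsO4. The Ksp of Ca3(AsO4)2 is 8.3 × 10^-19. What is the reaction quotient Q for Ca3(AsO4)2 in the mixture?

Q ≈ 1.0e-21

Total volume = 12.9 + 366 = 378.9 mL.
[Ca^2+] = 4.7 × 10^-4 × (12.9/378.9) = 1.60 × 10^-5 M
[AsO4^3-] = 5.2 x 10^-4 × (366/378.9) = 5.02 × 10^-4 M
Ca3(AsO4)2(s) <=> 3 Ca^2+ + 2 AsO4^3-, so Q = [Ca^2+]^3[AsO4^3-]^2
Q = (1.60 × 10^-5)^3(5.02 x 10^-4)^2 = 1.0 x 10^-21
Q < Ksp, so no precipitate of Ca3(AsO4)2 forms.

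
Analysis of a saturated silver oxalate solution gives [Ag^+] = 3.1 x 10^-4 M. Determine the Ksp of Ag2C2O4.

1.5 x 10^-11

Ag2C2O4(s) ⇌ 2 Ag^+ + C2O4^2-
Stoichiometry gives [C2O4^2-] = (1/2)[Ag^+] = 1.55 x 10^-4 M.
Ksp = [Ag^+]^2[C2O4^2-]
Ksp = (3.1 x 10^-4)^2 × 1.55 × 10^-4 = 1.5 × 10^-11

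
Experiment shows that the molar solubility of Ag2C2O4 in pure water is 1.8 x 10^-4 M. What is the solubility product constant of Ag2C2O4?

Ksp = 2.3e-11

Ag2C2O4(s) ⇌ 2 Ag^+ + C2O4^2-
For each mole of Ag2C2O4 that dissolves: [Ag^+] = 2s, [C2O4^2-] = s.
Ksp = [Ag^+]^2[C2O4^2-]
So Ksp = (2s)^2 × s = 4s^3
With s = 1.8 x 10^-4: Ksp = 2.3 × 10^-11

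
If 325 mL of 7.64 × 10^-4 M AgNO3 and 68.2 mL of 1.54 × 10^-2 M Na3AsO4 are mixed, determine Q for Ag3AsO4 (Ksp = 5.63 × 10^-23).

Q = 6.73 × 10^-13

Total volume = 325 + 68.2 = 393.2 mL.
[Ag^+] = 7.64 × 10^-4 × (325/393.2) = 6.315 x 10^-4 M
[AsO4^3-] = 1.54 × 10^-2 × (68.2/393.2) = 2.671 × 10^-3 M
Ag3AsO4(s) <=> 3 Ag^+ + AsO4^3-, so Q = [Ag^+]^3[AsO4^3-]
Q = (6.315 x 10^-4)^3(2.671 × 10^-3) = 6.73 × 10^-13
Q > Ksp, so Ag3AsO4 will precipitate.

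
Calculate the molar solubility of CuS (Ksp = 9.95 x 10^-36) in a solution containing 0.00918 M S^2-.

CuS(s) <=> Cu^2+(aq) + S^2-(aq)
Ksp = [Cu^2+][S^2-]
Let s be the molar solubility in this solution. [Cu^2+] = s, [S^2-] = 0.00918 + s ≈ 0.00918 (common-ion effect: S^2- is already 0.00918 M).
Ksp ≈ s × 0.00918
s = 1.08 x 10^-33 M
Check: s = 1.1 x 10^-33 ≪ 0.00918, so the approximation is valid.

s ≈ 1.08 × 10^-33 M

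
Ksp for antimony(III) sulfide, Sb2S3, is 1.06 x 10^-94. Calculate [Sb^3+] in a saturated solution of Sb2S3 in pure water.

Sb2S3(s) <=> 2 Sb^3+(aq) + 3 S^2-(aq)
Ksp = [Sb^3+]^2[S^2-]^3
For each mole of Sb2S3 that dissolves: [Sb^3+] = 2s, [S^2-] = 3s.
So Ksp = (2s)^2 × (3s)^3 = 108s^5
s^5 = 1.06 x 10^-94 / 108, so s = 6.286 × 10^-20 M
[Sb^3+] = 2s = 1.26 × 10^-19 M

[Sb^3+] = 1.26 x 10^-19 M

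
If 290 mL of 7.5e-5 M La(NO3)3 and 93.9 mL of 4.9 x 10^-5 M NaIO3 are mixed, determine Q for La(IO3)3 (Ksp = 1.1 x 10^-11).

Q = 9.8 × 10^-20

Total volume = 290 + 93.9 = 383.9 mL.
[La^3+] = 7.5 × 10^-5 × (290/383.9) = 5.67 × 10^-5 M
[IO3^-] = 4.9 x 10^-5 × (93.9/383.9) = 1.20 × 10^-5 M
La(IO3)3(s) <=> La^3+ + 3 IO3^-, so Q = [La^3+][IO3^-]^3
Q = (5.67 × 10^-5)(1.20 × 10^-5)^3 = 9.8 × 10^-20
Q < Ksp, so no precipitate of La(IO3)3 forms.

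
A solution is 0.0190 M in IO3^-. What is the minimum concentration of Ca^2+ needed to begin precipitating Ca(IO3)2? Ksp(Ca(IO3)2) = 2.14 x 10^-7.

Ca(IO3)2(s) ⇌ Ca^2+ + 2 IO3^-
Ksp = [Ca^2+][IO3^-]^2
Precipitation begins when Q = Ksp. With [IO3^-] = 0.0190 M:
2.14 x 10^-7 = (0.0190)^2 × [Ca^2+]
[Ca^2+] = (2.14 x 10^-7 / 3.610 x 10^-4) = 5.93 x 10^-4 M

5.93 × 10^-4 M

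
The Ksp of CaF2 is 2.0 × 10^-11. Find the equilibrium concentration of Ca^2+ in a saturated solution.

CaF2(s) ⇌ Ca^2+ + 2 F^-
Ksp = [Ca^2+][F^-]^2
Let s = molar solubility. Then [Ca^2+] = s and [F^-] = 2s.
So Ksp = s × (2s)^2 = 4s^3
Solving, s = (2.0 × 10^-11/4)^(1/3) = 1.71 × 10^-4 M
[Ca^2+] = s = 1.7 x 10^-4 M

1.7 × 10^-4 M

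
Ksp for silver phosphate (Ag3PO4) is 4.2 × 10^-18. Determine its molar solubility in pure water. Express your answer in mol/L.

2.0e-5 M

Ag3PO4(s) ⇌ 3 Ag^+(aq) + PO4^3-(aq)
Ksp = [Ag^+]^3[PO4^3-]
With molar solubility s: [Ag^+] = 3s, [PO4^3-] = s.
So Ksp = (3s)^3 × s = 27s^4
s = (4.2 × 10^-18 / 27)^(1/4) = 2.0 × 10^-5 M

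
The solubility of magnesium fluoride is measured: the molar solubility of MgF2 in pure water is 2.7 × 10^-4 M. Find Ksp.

7.9e-11

MgF2(s) ⇌ Mg^2+(aq) + 2 F^-(aq)
With molar solubility s: [Mg^2+] = s, [F^-] = 2s.
Ksp = [Mg^2+][F^-]^2
Substituting: Ksp = s(2s)^2 = 4s^3
With s = 2.7 × 10^-4: Ksp = 7.9 x 10^-11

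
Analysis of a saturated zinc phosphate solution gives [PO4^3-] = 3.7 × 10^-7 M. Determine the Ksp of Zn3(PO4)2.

Zn3(PO4)2(s) ⇌ 3 Zn^2+ + 2 PO4^3-
Stoichiometry gives [Zn^2+] = (3/2)[PO4^3-] = 5.55 x 10^-7 M.
Ksp = [Zn^2+]^3[PO4^3-]^2
Ksp = (5.55 × 10^-7)^3 × (3.7 × 10^-7)^2 = 2.3 × 10^-32

Ksp = 2.3 × 10^-32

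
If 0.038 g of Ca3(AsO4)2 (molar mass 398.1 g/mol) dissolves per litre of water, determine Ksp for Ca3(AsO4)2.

Ksp = 8.6e-19

Molar solubility s = (3.8 × 10^-2 g/L) / (398.1 g/mol) = 9.55 × 10^-5 M.
Ca3(AsO4)2(s) <=> 3 Ca^2+ + 2 AsO4^3-
Let s = molar solubility. Then [Ca^2+] = 3s and [AsO4^3-] = 2s.
Ksp = [Ca^2+]^3[AsO4^3-]^2
Substituting: Ksp = (3s)^3(2s)^2 = 108s^5
Ksp = 108 × (9.55 × 10^-5)^5 = 8.6 x 10^-19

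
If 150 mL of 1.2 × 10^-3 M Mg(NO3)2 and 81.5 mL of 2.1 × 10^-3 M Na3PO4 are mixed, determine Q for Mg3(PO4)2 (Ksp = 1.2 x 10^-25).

Q ≈ 2.6e-16

Total volume = 150 + 81.5 = 231.5 mL.
[Mg^2+] = 1.2 × 10^-3 × (150/231.5) = 7.78 × 10^-4 M
[PO4^3-] = 2.1 × 10^-3 × (81.5/231.5) = 7.39 x 10^-4 M
Mg3(PO4)2(s) ⇌ 3 Mg^2+(aq) + 2 PO4^3-(aq), so Q = [Mg^2+]^3[PO4^3-]^2
Q = (7.78 × 10^-4)^3(7.39 × 10^-4)^2 = 2.6 x 10^-16
Q > Ksp, so Mg3(PO4)2 will precipitate.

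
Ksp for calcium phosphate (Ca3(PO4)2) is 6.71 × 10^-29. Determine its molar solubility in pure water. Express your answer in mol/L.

9.09e-7 M

Ca3(PO4)2(s) ⇌ 3 Ca^2+ + 2 PO4^3-
Ksp = [Ca^2+]^3[PO4^3-]^2
For each mole of Ca3(PO4)2 that dissolves: [Ca^2+] = 3s, [PO4^3-] = 2s.
Ksp = (3s)^3(2s)^2 = 108s^5
s = (6.71 × 10^-29 / 108)^(1/5) = 9.09 × 10^-7 M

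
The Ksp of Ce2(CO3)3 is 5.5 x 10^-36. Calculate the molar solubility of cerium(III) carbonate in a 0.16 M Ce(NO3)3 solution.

Ce2(CO3)3(s) ⇌ 2 Ce^3+ + 3 CO3^2-
Ksp = [Ce^3+]^2[CO3^2-]^3
Let s = moles of Ce2(CO3)3 that dissolve per litre. [Ce^3+] = 0.16 + 2s ≈ 0.16, [CO3^2-] = 3s (since Ce^3+ from Ce(NO3)3 dominates).
Ksp ≈ (0.16)^2 × (3s)^3
s = 2.0 × 10^-12 M
Check: 2s = 4.0 × 10^-12 ≪ 0.16, so the approximation is valid.

s = 2.0e-12 M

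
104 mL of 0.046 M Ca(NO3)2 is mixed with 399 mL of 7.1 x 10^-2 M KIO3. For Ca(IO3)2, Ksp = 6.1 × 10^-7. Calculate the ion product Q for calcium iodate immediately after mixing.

3.0 × 10^-5

Total volume = 104 + 399 = 503 mL.
[Ca^2+] = 4.6 × 10^-2 × (104/503) = 9.51 × 10^-3 M
[IO3^-] = 7.1 × 10^-2 × (399/503) = 5.63 x 10^-2 M
Ca(IO3)2(s) <=> Ca^2+(aq) + 2 IO3^-(aq), so Q = [Ca^2+][IO3^-]^2
Q = (9.51 × 10^-3)(5.63 × 10^-2)^2 = 3.0 × 10^-5
Q > Ksp, so Ca(IO3)2 will precipitate.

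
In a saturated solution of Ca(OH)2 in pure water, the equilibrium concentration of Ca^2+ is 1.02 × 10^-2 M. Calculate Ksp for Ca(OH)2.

Ksp = 4.24 × 10^-6

Ca(OH)2(s) <=> Ca^2+(aq) + 2 OH^-(aq)
Stoichiometry gives [OH^-] = (2/1)[Ca^2+] = 2.040 x 10^-2 M.
Ksp = [Ca^2+][OH^-]^2
Ksp = 1.02 × 10^-2 × (2.040 × 10^-2)^2 = 4.24 x 10^-6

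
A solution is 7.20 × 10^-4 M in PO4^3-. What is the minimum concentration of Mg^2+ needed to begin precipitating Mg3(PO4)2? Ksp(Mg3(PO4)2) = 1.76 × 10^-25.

Mg3(PO4)2(s) <=> 3 Mg^2+(aq) + 2 PO4^3-(aq)
Ksp = [Mg^2+]^3[PO4^3-]^2
Precipitation begins when Q = Ksp. With [PO4^3-] = 7.20 × 10^-4 M:
1.76 × 10^-25 = (7.20 × 10^-4)^2 × [Mg^2+]^3
[Mg^2+] = (1.76 × 10^-25 / 5.184 × 10^-7)^(1/3) = 6.98 × 10^-7 M

[Mg^2+] = 6.98 × 10^-7 M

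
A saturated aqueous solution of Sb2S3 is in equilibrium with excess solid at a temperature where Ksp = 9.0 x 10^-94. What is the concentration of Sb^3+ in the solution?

[Sb^3+] ≈ 1.9 × 10^-19 M

Sb2S3(s) <=> 2 Sb^3+ + 3 S^2-
Ksp = [Sb^3+]^2[S^2-]^3
For each mole of Sb2S3 that dissolves: [Sb^3+] = 2s, [S^2-] = 3s.
Substituting: Ksp = (2s)^2(3s)^3 = 108s^5
s = (9.0 x 10^-94 / 108)^(1/5) = 9.64 × 10^-20 M
[Sb^3+] = 2s = 1.9 x 10^-19 M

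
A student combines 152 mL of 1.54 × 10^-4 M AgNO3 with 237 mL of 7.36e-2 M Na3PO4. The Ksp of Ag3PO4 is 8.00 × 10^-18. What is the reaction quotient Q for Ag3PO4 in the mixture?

9.77 × 10^-15

Total volume = 152 + 237 = 389 mL.
[Ag^+] = 1.54 × 10^-4 × (152/389) = 6.017 × 10^-5 M
[PO4^3-] = 7.36 × 10^-2 × (237/389) = 4.484 x 10^-2 M
Ag3PO4(s) ⇌ 3 Ag^+ + PO4^3-, so Q = [Ag^+]^3[PO4^3-]
Q = (6.017 × 10^-5)^3(4.484 × 10^-2) = 9.77 × 10^-15
Q > Ksp, so Ag3PO4 will precipitate.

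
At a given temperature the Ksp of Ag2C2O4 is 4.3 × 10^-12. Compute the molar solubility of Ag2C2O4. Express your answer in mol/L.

1.0e-4 M

Ag2C2O4(s) <=> 2 Ag^+ + C2O4^2-
Ksp = [Ag^+]^2[C2O4^2-]
Let s = molar solubility. Then [Ag^+] = 2s and [C2O4^2-] = s.
So Ksp = (2s)^2 × s = 4s^3
Solving, s = (4.3 × 10^-12/4)^(1/3) = 1.0 × 10^-4 M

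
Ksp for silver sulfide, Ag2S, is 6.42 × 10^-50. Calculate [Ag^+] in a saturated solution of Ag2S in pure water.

5.04 x 10^-17 M

Ag2S(s) ⇌ 2 Ag^+ + S^2-
Ksp = [Ag^+]^2[S^2-]
For each mole of Ag2S that dissolves: [Ag^+] = 2s, [S^2-] = s.
Substituting: Ksp = (2s)^2s = 4s^3
s = (6.42 × 10^-50 / 4)^(1/3) = 2.522 x 10^-17 M
[Ag^+] = 2s = 5.04 × 10^-17 M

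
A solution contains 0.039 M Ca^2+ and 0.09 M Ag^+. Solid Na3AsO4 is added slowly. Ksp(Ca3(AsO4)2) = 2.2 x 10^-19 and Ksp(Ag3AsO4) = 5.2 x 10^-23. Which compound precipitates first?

Ag3AsO4

Precipitation of each salt starts when its ion product equals its Ksp.
For Ca3(AsO4)2: 2.2 x 10^-19 = (0.039)^3 × [AsO4^3-]^2  ⇒  [AsO4^3-] = 6.1 x 10^-8 M.
For Ag3AsO4: 5.2 x 10^-23 = (0.09)^3 × [AsO4^3-]  ⇒  [AsO4^3-] = 7.1 × 10^-20 M.
The salt with the lower threshold [AsO4^3-] precipitates first: Ag3AsO4.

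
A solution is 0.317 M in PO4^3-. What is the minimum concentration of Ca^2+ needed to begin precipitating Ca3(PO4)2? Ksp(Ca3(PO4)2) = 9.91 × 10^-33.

[Ca^2+] = 4.62 × 10^-11 M

Ca3(PO4)2(s) <=> 3 Ca^2+(aq) + 2 PO4^3-(aq)
Ksp = [Ca^2+]^3[PO4^3-]^2
Precipitation begins when Q = Ksp. With [PO4^3-] = 0.317 M:
9.91 × 10^-33 = (0.317)^2 × [Ca^2+]^3
[Ca^2+] = (9.91 × 10^-33 / 1.005 x 10^-1)^(1/3) = 4.62 × 10^-11 M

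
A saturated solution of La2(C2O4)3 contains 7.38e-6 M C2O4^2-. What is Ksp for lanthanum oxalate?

La2(C2O4)3(s) ⇌ 2 La^3+ + 3 C2O4^2-
Stoichiometry gives [La^3+] = (2/3)[C2O4^2-] = 4.920 × 10^-6 M.
Ksp = [La^3+]^2[C2O4^2-]^3
Ksp = (4.920 × 10^-6)^2 × (7.38 × 10^-6)^3 = 9.73 × 10^-27

Ksp ≈ 9.73 × 10^-27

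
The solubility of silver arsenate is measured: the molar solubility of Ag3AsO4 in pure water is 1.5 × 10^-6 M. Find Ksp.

Ag3AsO4(s) ⇌ 3 Ag^+(aq) + AsO4^3-(aq)
For each mole of Ag3AsO4 that dissolves: [Ag^+] = 3s, [AsO4^3-] = s.
Ksp = [Ag^+]^3[AsO4^3-]
So Ksp = (3s)^3 × s = 27s^4
With s = 1.5 x 10^-6: Ksp = 1.4 × 10^-22

Ksp = 1.4 x 10^-22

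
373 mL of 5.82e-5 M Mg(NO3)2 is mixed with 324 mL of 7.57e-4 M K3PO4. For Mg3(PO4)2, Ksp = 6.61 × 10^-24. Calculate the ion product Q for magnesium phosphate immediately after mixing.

Total volume = 373 + 324 = 697 mL.
[Mg^2+] = 5.82 × 10^-5 × (373/697) = 3.115 × 10^-5 M
[PO4^3-] = 7.57 × 10^-4 × (324/697) = 3.519 x 10^-4 M
Mg3(PO4)2(s) ⇌ 3 Mg^2+(aq) + 2 PO4^3-(aq), so Q = [Mg^2+]^3[PO4^3-]^2
Q = (3.115 x 10^-5)^3(3.519 × 10^-4)^2 = 3.74 x 10^-21
Q > Ksp, so Mg3(PO4)2 will precipitate.

3.74 × 10^-21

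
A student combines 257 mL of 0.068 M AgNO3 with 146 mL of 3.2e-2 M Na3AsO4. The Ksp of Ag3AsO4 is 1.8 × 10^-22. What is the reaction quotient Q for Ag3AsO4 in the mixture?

Total volume = 257 + 146 = 403 mL.
[Ag^+] = 6.8 × 10^-2 × (257/403) = 4.34 × 10^-2 M
[AsO4^3-] = 3.2 x 10^-2 × (146/403) = 1.16 × 10^-2 M
Ag3AsO4(s) ⇌ 3 Ag^+(aq) + AsO4^3-(aq), so Q = [Ag^+]^3[AsO4^3-]
Q = (4.34 × 10^-2)^3(1.16 x 10^-2) = 9.5 x 10^-7
Q > Ksp, so Ag3AsO4 will precipitate.

Q = 9.5 × 10^-7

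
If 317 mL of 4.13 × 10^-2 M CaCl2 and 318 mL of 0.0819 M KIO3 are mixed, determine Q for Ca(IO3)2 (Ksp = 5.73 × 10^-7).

Total volume = 317 + 318 = 635 mL.
[Ca^2+] = 4.13 x 10^-2 × (317/635) = 2.062 × 10^-2 M
[IO3^-] = 8.19 x 10^-2 × (318/635) = 4.101 × 10^-2 M
Ca(IO3)2(s) ⇌ Ca^2+(aq) + 2 IO3^-(aq), so Q = [Ca^2+][IO3^-]^2
Q = (2.062 × 10^-2)(4.101 × 10^-2)^2 = 3.47 × 10^-5
Q > Ksp, so Ca(IO3)2 will precipitate.

Q = 3.47 × 10^-5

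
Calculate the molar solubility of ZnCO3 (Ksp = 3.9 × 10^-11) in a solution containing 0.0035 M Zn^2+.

ZnCO3(s) ⇌ Zn^2+ + CO3^2-
Ksp = [Zn^2+][CO3^2-]
Let s = moles of ZnCO3 that dissolve per litre. [Zn^2+] = 0.0035 + s ≈ 0.0035, [CO3^2-] = s (common-ion effect: Zn^2+ is already 0.0035 M).
Ksp ≈ 0.0035 × s
s = 1.1 × 10^-8 M
Check: s = 1.1 x 10^-8 ≪ 0.0035, so the approximation is valid.

1.1e-8 M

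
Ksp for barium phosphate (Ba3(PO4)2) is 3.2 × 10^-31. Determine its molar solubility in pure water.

s ≈ 3.1 × 10^-7 M

Ba3(PO4)2(s) ⇌ 3 Ba^2+(aq) + 2 PO4^3-(aq)
Ksp = [Ba^2+]^3[PO4^3-]^2
Let s = molar solubility. Then [Ba^2+] = 3s and [PO4^3-] = 2s.
So Ksp = (3s)^3 × (2s)^2 = 108s^5
s = (3.2 × 10^-31 / 108)^(1/5) = 3.1 × 10^-7 M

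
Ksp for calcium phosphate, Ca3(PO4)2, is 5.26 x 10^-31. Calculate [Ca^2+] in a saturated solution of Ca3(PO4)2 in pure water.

1.03 x 10^-6 M

Ca3(PO4)2(s) <=> 3 Ca^2+ + 2 PO4^3-
Ksp = [Ca^2+]^3[PO4^3-]^2
If s mol/L of Ca3(PO4)2 dissolves, [Ca^2+] = 3s and [PO4^3-] = 2s.
Substituting: Ksp = (3s)^3(2s)^2 = 108s^5
s = (5.26 x 10^-31 / 108)^(1/5) = 3.448 x 10^-7 M
[Ca^2+] = 3s = 1.03 x 10^-6 M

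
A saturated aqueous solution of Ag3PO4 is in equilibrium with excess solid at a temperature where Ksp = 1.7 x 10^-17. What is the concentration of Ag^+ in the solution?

Ag3PO4(s) ⇌ 3 Ag^+ + PO4^3-
Ksp = [Ag^+]^3[PO4^3-]
With molar solubility s: [Ag^+] = 3s, [PO4^3-] = s.
Ksp = (3s)^3s = 27s^4
s = (1.7 x 10^-17 / 27)^(1/4) = 2.82 × 10^-5 M
[Ag^+] = 3s = 8.5 x 10^-5 M

[Ag^+] ≈ 8.5 × 10^-5 M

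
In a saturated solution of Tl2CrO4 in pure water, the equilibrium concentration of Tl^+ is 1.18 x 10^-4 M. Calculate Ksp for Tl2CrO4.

Ksp ≈ 8.22 x 10^-13

Tl2CrO4(s) <=> 2 Tl^+ + CrO4^2-
Stoichiometry gives [CrO4^2-] = (1/2)[Tl^+] = 5.900 x 10^-5 M.
Ksp = [Tl^+]^2[CrO4^2-]
Ksp = (1.18 x 10^-4)^2 × 5.900 × 10^-5 = 8.22 x 10^-13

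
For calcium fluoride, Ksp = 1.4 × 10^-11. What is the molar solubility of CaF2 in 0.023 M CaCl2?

1.2 × 10^-5 M

CaF2(s) ⇌ Ca^2+ + 2 F^-
Ksp = [Ca^2+][F^-]^2
Let s be the molar solubility in this solution. [Ca^2+] = 0.023 + s ≈ 0.023, [F^-] = 2s (since Ca^2+ from CaCl2 dominates).
Ksp ≈ 0.023 × (2s)^2
s = 1.2 × 10^-5 M
Check: s = 1.2 × 10^-5 ≪ 0.023, so the approximation is valid.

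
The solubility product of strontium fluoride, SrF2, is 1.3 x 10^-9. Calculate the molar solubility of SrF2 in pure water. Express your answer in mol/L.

6.9 x 10^-4 M

SrF2(s) <=> Sr^2+(aq) + 2 F^-(aq)
Ksp = [Sr^2+][F^-]^2
With molar solubility s: [Sr^2+] = s, [F^-] = 2s.
Ksp = s(2s)^2 = 4s^3
s^3 = 1.3 x 10^-9 / 4, so s = 6.9 × 10^-4 M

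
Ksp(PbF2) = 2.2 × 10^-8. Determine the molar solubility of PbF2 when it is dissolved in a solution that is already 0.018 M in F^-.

s ≈ 6.8e-5 M

PbF2(s) ⇌ Pb^2+(aq) + 2 F^-(aq)
Ksp = [Pb^2+][F^-]^2
If s mol/L dissolves here, [Pb^2+] = s, [F^-] = 0.018 + 2s ≈ 0.018 (since the F^- already present dominates).
Ksp ≈ s × (0.018)^2
s = 6.8 × 10^-5 M
Check: 2s = 1.4 × 10^-4 ≪ 0.018, so the approximation is valid.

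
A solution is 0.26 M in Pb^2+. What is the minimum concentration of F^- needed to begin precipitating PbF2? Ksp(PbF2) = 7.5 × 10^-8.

PbF2(s) ⇌ Pb^2+ + 2 F^-
Ksp = [Pb^2+][F^-]^2
Precipitation begins when Q = Ksp. With [Pb^2+] = 0.26 M:
7.5 × 10^-8 = (0.26) × [F^-]^2
[F^-] = (7.5 × 10^-8 / 2.6 × 10^-1)^(1/2) = 5.4 × 10^-4 M

[F^-] = 5.4 × 10^-4 M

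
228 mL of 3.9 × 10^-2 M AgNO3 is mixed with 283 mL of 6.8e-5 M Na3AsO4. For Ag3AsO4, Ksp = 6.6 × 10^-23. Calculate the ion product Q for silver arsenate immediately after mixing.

Q ≈ 2.0 × 10^-10

Total volume = 228 + 283 = 511 mL.
[Ag^+] = 3.9 × 10^-2 × (228/511) = 1.74 × 10^-2 M
[AsO4^3-] = 6.8 × 10^-5 × (283/511) = 3.77 x 10^-5 M
Ag3AsO4(s) ⇌ 3 Ag^+ + AsO4^3-, so Q = [Ag^+]^3[AsO4^3-]
Q = (1.74 x 10^-2)^3(3.77 × 10^-5) = 2.0 x 10^-10
Q > Ksp, so Ag3AsO4 will precipitate.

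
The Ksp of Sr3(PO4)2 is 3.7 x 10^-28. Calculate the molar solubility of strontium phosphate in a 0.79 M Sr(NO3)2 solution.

1.4 × 10^-14 M

Sr3(PO4)2(s) ⇌ 3 Sr^2+(aq) + 2 PO4^3-(aq)
Ksp = [Sr^2+]^3[PO4^3-]^2
Let s be the molar solubility in this solution. [Sr^2+] = 0.79 + 3s ≈ 0.79, [PO4^3-] = 2s (Ksp is small, so little additional dissolves).
Ksp ≈ (0.79)^3 × (2s)^2
s = 1.4 x 10^-14 M
Check: 3s = 4.1 x 10^-14 ≪ 0.79, so the approximation is valid.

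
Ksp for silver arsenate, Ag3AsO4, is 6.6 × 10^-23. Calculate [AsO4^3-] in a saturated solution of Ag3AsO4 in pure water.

Ag3AsO4(s) ⇌ 3 Ag^+(aq) + AsO4^3-(aq)
Ksp = [Ag^+]^3[AsO4^3-]
If s mol/L of Ag3AsO4 dissolves, [Ag^+] = 3s and [AsO4^3-] = s.
So Ksp = (3s)^3 × s = 27s^4
Solving, s = (6.6 × 10^-23/27)^(1/4) = 1.25 x 10^-6 M
[AsO4^3-] = s = 1.3 × 10^-6 M

[AsO4^3-] = 1.3 × 10^-6 M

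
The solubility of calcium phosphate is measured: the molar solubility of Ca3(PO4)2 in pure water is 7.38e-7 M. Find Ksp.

Ca3(PO4)2(s) ⇌ 3 Ca^2+ + 2 PO4^3-
If s mol/L of Ca3(PO4)2 dissolves, [Ca^2+] = 3s and [PO4^3-] = 2s.
Ksp = [Ca^2+]^3[PO4^3-]^2
Substituting: Ksp = (3s)^3(2s)^2 = 108s^5
Ksp = 108 × (7.38 × 10^-7)^5 = 2.36 x 10^-29

Ksp ≈ 2.36 x 10^-29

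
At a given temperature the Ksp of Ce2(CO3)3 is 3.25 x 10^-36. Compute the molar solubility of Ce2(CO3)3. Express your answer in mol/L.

Ce2(CO3)3(s) <=> 2 Ce^3+(aq) + 3 CO3^2-(aq)
Ksp = [Ce^3+]^2[CO3^2-]^3
For each mole of Ce2(CO3)3 that dissolves: [Ce^3+] = 2s, [CO3^2-] = 3s.
Ksp = (2s)^2(3s)^3 = 108s^5
s^5 = 3.25 x 10^-36 / 108, so s = 3.13 × 10^-8 M

s = 3.13 x 10^-8 M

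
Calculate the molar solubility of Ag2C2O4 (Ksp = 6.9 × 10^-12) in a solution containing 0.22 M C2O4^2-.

s ≈ 2.8 × 10^-6 M

Ag2C2O4(s) ⇌ 2 Ag^+(aq) + C2O4^2-(aq)
Ksp = [Ag^+]^2[C2O4^2-]
Let s be the molar solubility in this solution. [Ag^+] = 2s, [C2O4^2-] = 0.22 + s ≈ 0.22 (Ksp is small, so little additional dissolves).
Ksp ≈ (2s)^2 × 0.22
s = 2.8 x 10^-6 M
Check: s = 2.8 x 10^-6 ≪ 0.22, so the approximation is valid.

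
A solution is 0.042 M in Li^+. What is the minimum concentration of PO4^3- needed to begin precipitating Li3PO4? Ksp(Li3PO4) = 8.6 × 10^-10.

[PO4^3-] ≈ 1.2 × 10^-5 M

Li3PO4(s) <=> 3 Li^+ + PO4^3-
Ksp = [Li^+]^3[PO4^3-]
Precipitation begins when Q = Ksp. With [Li^+] = 0.042 M:
8.6 × 10^-10 = (0.042)^3 × [PO4^3-]
[PO4^3-] = (8.6 × 10^-10 / 7.41 × 10^-5) = 1.2 × 10^-5 M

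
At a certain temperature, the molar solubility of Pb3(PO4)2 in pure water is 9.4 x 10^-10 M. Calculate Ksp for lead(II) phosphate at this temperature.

Ksp = 7.9 × 10^-44

Pb3(PO4)2(s) <=> 3 Pb^2+(aq) + 2 PO4^3-(aq)
With molar solubility s: [Pb^2+] = 3s, [PO4^3-] = 2s.
Ksp = [Pb^2+]^3[PO4^3-]^2
Substituting: Ksp = (3s)^3(2s)^2 = 108s^5
With s = 9.4 × 10^-10: Ksp = 7.9 x 10^-44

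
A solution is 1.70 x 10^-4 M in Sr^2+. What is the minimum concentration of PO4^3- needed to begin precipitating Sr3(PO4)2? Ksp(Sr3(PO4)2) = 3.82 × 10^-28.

Sr3(PO4)2(s) ⇌ 3 Sr^2+(aq) + 2 PO4^3-(aq)
Ksp = [Sr^2+]^3[PO4^3-]^2
Precipitation begins when Q = Ksp. With [Sr^2+] = 1.70 x 10^-4 M:
3.82 × 10^-28 = (1.70 x 10^-4)^3 × [PO4^3-]^2
[PO4^3-] = (3.82 × 10^-28 / 4.913 × 10^-12)^(1/2) = 8.82 × 10^-9 M

[PO4^3-] = 8.82 × 10^-9 M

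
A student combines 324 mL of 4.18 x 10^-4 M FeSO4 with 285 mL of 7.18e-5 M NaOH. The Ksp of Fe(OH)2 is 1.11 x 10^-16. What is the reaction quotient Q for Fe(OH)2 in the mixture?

Q = 2.51e-13

Total volume = 324 + 285 = 609 mL.
[Fe^2+] = 4.18 x 10^-4 × (324/609) = 2.224 × 10^-4 M
[OH^-] = 7.18 × 10^-5 × (285/609) = 3.360 x 10^-5 M
Fe(OH)2(s) ⇌ Fe^2+(aq) + 2 OH^-(aq), so Q = [Fe^2+][OH^-]^2
Q = (2.224 x 10^-4)(3.360 × 10^-5)^2 = 2.51 × 10^-13
Q > Ksp, so Fe(OH)2 will precipitate.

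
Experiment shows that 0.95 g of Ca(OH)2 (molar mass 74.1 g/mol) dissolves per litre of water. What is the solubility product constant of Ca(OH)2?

Molar solubility s = (9.5 × 10^-1 g/L) / (74.1 g/mol) = 1.28 × 10^-2 M.
Ca(OH)2(s) ⇌ Ca^2+ + 2 OH^-
If s mol/L of Ca(OH)2 dissolves, [Ca^2+] = s and [OH^-] = 2s.
Ksp = [Ca^2+][OH^-]^2
So Ksp = s × (2s)^2 = 4s^3
Ksp = 4 × (1.28 × 10^-2)^3 = 8.4 x 10^-6

Ksp = 8.4e-6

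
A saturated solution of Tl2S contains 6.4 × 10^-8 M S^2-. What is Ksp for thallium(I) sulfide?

Tl2S(s) <=> 2 Tl^+(aq) + S^2-(aq)
Stoichiometry gives [Tl^+] = (2/1)[S^2-] = 1.28 × 10^-7 M.
Ksp = [Tl^+]^2[S^2-]
Ksp = (1.28 × 10^-7)^2 × 6.4 x 10^-8 = 1.0 x 10^-21

Ksp ≈ 1.0e-21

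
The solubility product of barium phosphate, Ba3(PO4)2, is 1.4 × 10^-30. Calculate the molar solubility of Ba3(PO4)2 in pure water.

Ba3(PO4)2(s) ⇌ 3 Ba^2+ + 2 PO4^3-
Ksp = [Ba^2+]^3[PO4^3-]^2
Let s = molar solubility. Then [Ba^2+] = 3s and [PO4^3-] = 2s.
Ksp = (3s)^3(2s)^2 = 108s^5
Solving, s = (1.4 × 10^-30/108)^(1/5) = 4.2 × 10^-7 M

s ≈ 4.2 x 10^-7 M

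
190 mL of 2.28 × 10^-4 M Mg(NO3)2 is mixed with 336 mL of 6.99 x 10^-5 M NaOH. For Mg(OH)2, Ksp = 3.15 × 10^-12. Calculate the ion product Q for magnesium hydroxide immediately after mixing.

Total volume = 190 + 336 = 526 mL.
[Mg^2+] = 2.28 x 10^-4 × (190/526) = 8.236 × 10^-5 M
[OH^-] = 6.99 × 10^-5 × (336/526) = 4.465 × 10^-5 M
Mg(OH)2(s) <=> Mg^2+(aq) + 2 OH^-(aq), so Q = [Mg^2+][OH^-]^2
Q = (8.236 × 10^-5)(4.465 × 10^-5)^2 = 1.64 × 10^-13
Q < Ksp, so no precipitate of Mg(OH)2 forms.

Q = 1.64e-13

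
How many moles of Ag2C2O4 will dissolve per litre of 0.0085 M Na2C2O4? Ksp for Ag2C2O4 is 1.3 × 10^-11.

s ≈ 2.0e-5 M

Ag2C2O4(s) ⇌ 2 Ag^+(aq) + C2O4^2-(aq)
Ksp = [Ag^+]^2[C2O4^2-]
Let s = moles of Ag2C2O4 that dissolve per litre. [Ag^+] = 2s, [C2O4^2-] = 0.0085 + s ≈ 0.0085 (Ksp is small, so little additional dissolves).
Ksp ≈ (2s)^2 × 0.0085
s = 2.0 x 10^-5 M
Check: s = 2.0 x 10^-5 ≪ 0.0085, so the approximation is valid.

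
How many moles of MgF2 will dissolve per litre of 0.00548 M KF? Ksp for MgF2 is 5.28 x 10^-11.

s ≈ 1.76 x 10^-6 M

MgF2(s) <=> Mg^2+ + 2 F^-
Ksp = [Mg^2+][F^-]^2
Let s = moles of MgF2 that dissolve per litre. [Mg^2+] = s, [F^-] = 0.00548 + 2s ≈ 0.00548 (Ksp is small, so little additional dissolves).
Ksp ≈ s × (0.00548)^2
s = 1.76 × 10^-6 M
Check: 2s = 3.5 x 10^-6 ≪ 0.00548, so the approximation is valid.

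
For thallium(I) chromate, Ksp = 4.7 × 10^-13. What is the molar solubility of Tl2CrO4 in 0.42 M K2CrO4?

s = 5.3e-7 M

Tl2CrO4(s) ⇌ 2 Tl^+(aq) + CrO4^2-(aq)
Ksp = [Tl^+]^2[CrO4^2-]
Let s = moles of Tl2CrO4 that dissolve per litre. [Tl^+] = 2s, [CrO4^2-] = 0.42 + s ≈ 0.42 (Ksp is small, so little additional dissolves).
Ksp ≈ (2s)^2 × 0.42
s = 5.3 x 10^-7 M
Check: s = 5.3 x 10^-7 ≪ 0.42, so the approximation is valid.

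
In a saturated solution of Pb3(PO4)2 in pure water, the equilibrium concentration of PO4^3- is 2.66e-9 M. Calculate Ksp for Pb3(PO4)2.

Pb3(PO4)2(s) ⇌ 3 Pb^2+(aq) + 2 PO4^3-(aq)
Stoichiometry gives [Pb^2+] = (3/2)[PO4^3-] = 3.990 x 10^-9 M.
Ksp = [Pb^2+]^3[PO4^3-]^2
Ksp = (3.990 x 10^-9)^3 × (2.66 × 10^-9)^2 = 4.49 × 10^-43

Ksp ≈ 4.49 × 10^-43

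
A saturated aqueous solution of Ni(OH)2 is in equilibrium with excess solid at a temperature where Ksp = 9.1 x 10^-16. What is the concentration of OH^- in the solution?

[OH^-] ≈ 1.2 × 10^-5 M

Ni(OH)2(s) ⇌ Ni^2+(aq) + 2 OH^-(aq)
Ksp = [Ni^2+][OH^-]^2
If s mol/L of Ni(OH)2 dissolves, [Ni^2+] = s and [OH^-] = 2s.
Ksp = s(2s)^2 = 4s^3
s^3 = 9.1 x 10^-16 / 4, so s = 6.10 × 10^-6 M
[OH^-] = 2s = 1.2 × 10^-5 M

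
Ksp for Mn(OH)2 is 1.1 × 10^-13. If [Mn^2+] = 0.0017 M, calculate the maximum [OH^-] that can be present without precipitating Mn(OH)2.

Mn(OH)2(s) ⇌ Mn^2+(aq) + 2 OH^-(aq)
Ksp = [Mn^2+][OH^-]^2
Precipitation begins when Q = Ksp. With [Mn^2+] = 0.0017 M:
1.1 × 10^-13 = (0.0017) × [OH^-]^2
[OH^-] = (1.1 × 10^-13 / 1.7 × 10^-3)^(1/2) = 8.0 x 10^-6 M

[OH^-] = 8.0 × 10^-6 M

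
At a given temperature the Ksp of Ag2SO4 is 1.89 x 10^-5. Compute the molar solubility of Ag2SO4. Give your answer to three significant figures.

Ag2SO4(s) <=> 2 Ag^+ + SO4^2-
Ksp = [Ag^+]^2[SO4^2-]
Let s = molar solubility. Then [Ag^+] = 2s and [SO4^2-] = s.
Substituting: Ksp = (2s)^2s = 4s^3
s = (1.89 x 10^-5 / 4)^(1/3) = 1.68 × 10^-2 M

0.0168 M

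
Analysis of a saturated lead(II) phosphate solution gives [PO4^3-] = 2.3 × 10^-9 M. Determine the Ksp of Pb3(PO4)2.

Pb3(PO4)2(s) ⇌ 3 Pb^2+(aq) + 2 PO4^3-(aq)
Stoichiometry gives [Pb^2+] = (3/2)[PO4^3-] = 3.45 × 10^-9 M.
Ksp = [Pb^2+]^3[PO4^3-]^2
Ksp = (3.45 × 10^-9)^3 × (2.3 × 10^-9)^2 = 2.2 x 10^-43

Ksp = 2.2e-43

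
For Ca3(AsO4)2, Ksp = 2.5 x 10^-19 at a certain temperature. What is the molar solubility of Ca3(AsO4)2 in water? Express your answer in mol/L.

Ca3(AsO4)2(s) <=> 3 Ca^2+ + 2 AsO4^3-
Ksp = [Ca^2+]^3[AsO4^3-]^2
For each mole of Ca3(AsO4)2 that dissolves: [Ca^2+] = 3s, [AsO4^3-] = 2s.
So Ksp = (3s)^3 × (2s)^2 = 108s^5
s = (2.5 x 10^-19 / 108)^(1/5) = 7.5 × 10^-5 M

s = 7.5 × 10^-5 M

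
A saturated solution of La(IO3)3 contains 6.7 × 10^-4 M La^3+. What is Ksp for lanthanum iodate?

La(IO3)3(s) <=> La^3+(aq) + 3 IO3^-(aq)
Stoichiometry gives [IO3^-] = (3/1)[La^3+] = 2.01 × 10^-3 M.
Ksp = [La^3+][IO3^-]^3
Ksp = 6.7 × 10^-4 × (2.01 × 10^-3)^3 = 5.4 × 10^-12

Ksp = 5.4 × 10^-12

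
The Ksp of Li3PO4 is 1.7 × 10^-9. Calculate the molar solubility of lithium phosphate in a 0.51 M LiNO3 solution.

1.3e-8 M

Li3PO4(s) ⇌ 3 Li^+(aq) + PO4^3-(aq)
Ksp = [Li^+]^3[PO4^3-]
If s mol/L dissolves here, [Li^+] = 0.51 + 3s ≈ 0.51, [PO4^3-] = s (common-ion effect: Li^+ is already 0.51 M).
Ksp ≈ (0.51)^3 × s
s = 1.3 × 10^-8 M
Check: 3s = 3.8 × 10^-8 ≪ 0.51, so the approximation is valid.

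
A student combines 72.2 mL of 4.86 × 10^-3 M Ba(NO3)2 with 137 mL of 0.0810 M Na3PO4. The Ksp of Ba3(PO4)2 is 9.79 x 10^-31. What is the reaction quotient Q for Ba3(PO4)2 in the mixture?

Q = 1.33e-11

Total volume = 72.2 + 137 = 209.2 mL.
[Ba^2+] = 4.86 x 10^-3 × (72.2/209.2) = 1.677 × 10^-3 M
[PO4^3-] = 8.10 x 10^-2 × (137/209.2) = 5.304 × 10^-2 M
Ba3(PO4)2(s) ⇌ 3 Ba^2+ + 2 PO4^3-, so Q = [Ba^2+]^3[PO4^3-]^2
Q = (1.677 × 10^-3)^3(5.304 × 10^-2)^2 = 1.33 × 10^-11
Q > Ksp, so Ba3(PO4)2 will precipitate.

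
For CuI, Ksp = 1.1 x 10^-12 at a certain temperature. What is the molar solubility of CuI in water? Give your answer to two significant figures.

CuI(s) <=> Cu^+ + I^-
Ksp = [Cu^+][I^-]
With molar solubility s: [Cu^+] = s, [I^-] = s.
Ksp = s × s = s^2
s = (1.1 x 10^-12)^(1/2) = 1.0 × 10^-6 M

1.0e-6 M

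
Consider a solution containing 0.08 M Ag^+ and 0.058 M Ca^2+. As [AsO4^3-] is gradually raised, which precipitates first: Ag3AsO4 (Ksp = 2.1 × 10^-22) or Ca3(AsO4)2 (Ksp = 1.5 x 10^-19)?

Each salt begins to precipitate when Q = Ksp, i.e. when [AsO4^3-] reaches its threshold.
For Ag3AsO4: 2.1 × 10^-22 = (0.08)^3 × [AsO4^3-]  ⇒  [AsO4^3-] = 4.1 × 10^-19 M.
For Ca3(AsO4)2: 1.5 x 10^-19 = (0.058)^3 × [AsO4^3-]^2  ⇒  [AsO4^3-] = 2.8 × 10^-8 M.
The salt with the lower threshold [AsO4^3-] precipitates first: Ag3AsO4.

Ag3AsO4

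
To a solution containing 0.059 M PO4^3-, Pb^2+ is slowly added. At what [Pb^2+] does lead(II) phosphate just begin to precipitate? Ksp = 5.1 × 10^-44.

Pb3(PO4)2(s) <=> 3 Pb^2+(aq) + 2 PO4^3-(aq)
Ksp = [Pb^2+]^3[PO4^3-]^2
Precipitation begins when Q = Ksp. With [PO4^3-] = 0.059 M:
5.1 × 10^-44 = (0.059)^2 × [Pb^2+]^3
[Pb^2+] = (5.1 × 10^-44 / 3.48 × 10^-3)^(1/3) = 2.4 x 10^-14 M

[Pb^2+] = 2.4 x 10^-14 M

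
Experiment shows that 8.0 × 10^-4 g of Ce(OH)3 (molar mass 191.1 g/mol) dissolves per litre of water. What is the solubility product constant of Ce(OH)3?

8.3 x 10^-21

Molar solubility s = (8.0 × 10^-4 g/L) / (191.1 g/mol) = 4.19 × 10^-6 M.
Ce(OH)3(s) ⇌ Ce^3+(aq) + 3 OH^-(aq)
Let s = molar solubility. Then [Ce^3+] = s and [OH^-] = 3s.
Ksp = [Ce^3+][OH^-]^3
Substituting: Ksp = s(3s)^3 = 27s^4
With s = 4.19 x 10^-6: Ksp = 8.3 × 10^-21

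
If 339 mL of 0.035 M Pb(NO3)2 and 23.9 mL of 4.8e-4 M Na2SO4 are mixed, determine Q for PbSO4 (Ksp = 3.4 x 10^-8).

1.0e-6

Total volume = 339 + 23.9 = 362.9 mL.
[Pb^2+] = 3.5 × 10^-2 × (339/362.9) = 3.27 × 10^-2 M
[SO4^2-] = 4.8 × 10^-4 × (23.9/362.9) = 3.16 × 10^-5 M
PbSO4(s) ⇌ Pb^2+(aq) + SO4^2-(aq), so Q = [Pb^2+][SO4^2-]
Q = (3.27 × 10^-2)(3.16 x 10^-5) = 1.0 × 10^-6
Q > Ksp, so PbSO4 will precipitate.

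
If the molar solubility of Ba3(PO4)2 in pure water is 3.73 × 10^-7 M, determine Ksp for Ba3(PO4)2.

Ksp = 7.80 x 10^-31

Ba3(PO4)2(s) ⇌ 3 Ba^2+(aq) + 2 PO4^3-(aq)
For each mole of Ba3(PO4)2 that dissolves: [Ba^2+] = 3s, [PO4^3-] = 2s.
Ksp = [Ba^2+]^3[PO4^3-]^2
So Ksp = (3s)^3 × (2s)^2 = 108s^5
With s = 3.73 x 10^-7: Ksp = 7.80 x 10^-31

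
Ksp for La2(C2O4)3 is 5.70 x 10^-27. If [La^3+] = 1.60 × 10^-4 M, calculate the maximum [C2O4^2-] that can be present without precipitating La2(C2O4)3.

La2(C2O4)3(s) ⇌ 2 La^3+(aq) + 3 C2O4^2-(aq)
Ksp = [La^3+]^2[C2O4^2-]^3
Precipitation begins when Q = Ksp. With [La^3+] = 1.60 × 10^-4 M:
5.70 x 10^-27 = (1.60 × 10^-4)^2 × [C2O4^2-]^3
[C2O4^2-] = (5.70 x 10^-27 / 2.560 x 10^-8)^(1/3) = 6.06 × 10^-7 M

[C2O4^2-] ≈ 6.06e-7 M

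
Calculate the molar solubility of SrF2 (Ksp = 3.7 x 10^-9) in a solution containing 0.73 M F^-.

SrF2(s) <=> Sr^2+(aq) + 2 F^-(aq)
Ksp = [Sr^2+][F^-]^2
If s mol/L dissolves here, [Sr^2+] = s, [F^-] = 0.73 + 2s ≈ 0.73 (since the F^- already present dominates).
Ksp ≈ s × (0.73)^2
s = 6.9 × 10^-9 M
Check: 2s = 1.4 × 10^-8 ≪ 0.73, so the approximation is valid.

s = 6.9e-9 M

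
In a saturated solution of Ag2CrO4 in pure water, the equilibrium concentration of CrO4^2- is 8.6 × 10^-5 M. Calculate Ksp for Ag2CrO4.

Ag2CrO4(s) ⇌ 2 Ag^+ + CrO4^2-
Stoichiometry gives [Ag^+] = (2/1)[CrO4^2-] = 1.72 × 10^-4 M.
Ksp = [Ag^+]^2[CrO4^2-]
Ksp = (1.72 x 10^-4)^2 × 8.6 x 10^-5 = 2.5 × 10^-12

2.5 × 10^-12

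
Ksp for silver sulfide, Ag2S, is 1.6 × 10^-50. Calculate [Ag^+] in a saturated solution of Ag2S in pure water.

3.2e-17 M

Ag2S(s) ⇌ 2 Ag^+ + S^2-
Ksp = [Ag^+]^2[S^2-]
Let s = molar solubility. Then [Ag^+] = 2s and [S^2-] = s.
Ksp = (2s)^2s = 4s^3
s = (1.6 × 10^-50 / 4)^(1/3) = 1.59 × 10^-17 M
[Ag^+] = 2s = 3.2 x 10^-17 M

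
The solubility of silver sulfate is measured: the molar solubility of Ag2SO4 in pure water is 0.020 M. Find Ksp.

Ksp = 3.2 × 10^-5

Ag2SO4(s) ⇌ 2 Ag^+(aq) + SO4^2-(aq)
Let s = molar solubility. Then [Ag^+] = 2s and [SO4^2-] = s.
Ksp = [Ag^+]^2[SO4^2-]
Substituting: Ksp = (2s)^2s = 4s^3
With s = 2.0 × 10^-2: Ksp = 3.2 × 10^-5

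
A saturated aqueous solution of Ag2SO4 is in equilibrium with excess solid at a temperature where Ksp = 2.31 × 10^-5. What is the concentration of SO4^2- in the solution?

[SO4^2-] ≈ 1.79 x 10^-2 M

Ag2SO4(s) ⇌ 2 Ag^+(aq) + SO4^2-(aq)
Ksp = [Ag^+]^2[SO4^2-]
If s mol/L of Ag2SO4 dissolves, [Ag^+] = 2s and [SO4^2-] = s.
So Ksp = (2s)^2 × s = 4s^3
s^3 = 2.31 × 10^-5 / 4, so s = 1.794 × 10^-2 M
[SO4^2-] = s = 1.79 × 10^-2 M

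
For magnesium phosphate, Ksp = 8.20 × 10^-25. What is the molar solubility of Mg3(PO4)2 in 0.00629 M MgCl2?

s ≈ 9.08 × 10^-10 M

Mg3(PO4)2(s) <=> 3 Mg^2+ + 2 PO4^3-
Ksp = [Mg^2+]^3[PO4^3-]^2
Let s be the molar solubility in this solution. [Mg^2+] = 0.00629 + 3s ≈ 0.00629, [PO4^3-] = 2s (common-ion effect: Mg^2+ is already 0.00629 M).
Ksp ≈ (0.00629)^3 × (2s)^2
s = 9.08 × 10^-10 M
Check: 3s = 2.7 × 10^-9 ≪ 0.00629, so the approximation is valid.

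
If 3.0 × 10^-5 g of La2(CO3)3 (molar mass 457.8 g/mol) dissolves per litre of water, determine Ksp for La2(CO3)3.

Ksp ≈ 1.3e-34

Molar solubility s = (3.0 × 10^-5 g/L) / (457.8 g/mol) = 6.55 × 10^-8 M.
La2(CO3)3(s) ⇌ 2 La^3+(aq) + 3 CO3^2-(aq)
If s mol/L of La2(CO3)3 dissolves, [La^3+] = 2s and [CO3^2-] = 3s.
Ksp = [La^3+]^2[CO3^2-]^3
Substituting: Ksp = (2s)^2(3s)^3 = 108s^5
Ksp = 108 × (6.55 × 10^-8)^5 = 1.3 x 10^-34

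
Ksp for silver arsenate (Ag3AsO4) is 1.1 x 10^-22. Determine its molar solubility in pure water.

Ag3AsO4(s) ⇌ 3 Ag^+ + AsO4^3-
Ksp = [Ag^+]^3[AsO4^3-]
With molar solubility s: [Ag^+] = 3s, [AsO4^3-] = s.
Substituting: Ksp = (3s)^3s = 27s^4
s^4 = 1.1 x 10^-22 / 27, so s = 1.4 × 10^-6 M

1.4 × 10^-6 M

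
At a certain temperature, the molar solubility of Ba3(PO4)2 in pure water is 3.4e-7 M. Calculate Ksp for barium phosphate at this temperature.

Ba3(PO4)2(s) ⇌ 3 Ba^2+ + 2 PO4^3-
For each mole of Ba3(PO4)2 that dissolves: [Ba^2+] = 3s, [PO4^3-] = 2s.
Ksp = [Ba^2+]^3[PO4^3-]^2
So Ksp = (3s)^3 × (2s)^2 = 108s^5
Ksp = 108 × (3.4 × 10^-7)^5 = 4.9 × 10^-31

Ksp ≈ 4.9 × 10^-31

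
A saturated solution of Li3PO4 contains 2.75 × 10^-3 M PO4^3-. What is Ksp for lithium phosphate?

Ksp = 1.54 x 10^-9

Li3PO4(s) <=> 3 Li^+ + PO4^3-
Stoichiometry gives [Li^+] = (3/1)[PO4^3-] = 8.250 x 10^-3 M.
Ksp = [Li^+]^3[PO4^3-]
Ksp = (8.250 × 10^-3)^3 × 2.75 × 10^-3 = 1.54 × 10^-9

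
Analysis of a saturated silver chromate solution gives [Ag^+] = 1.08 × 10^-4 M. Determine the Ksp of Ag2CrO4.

Ag2CrO4(s) ⇌ 2 Ag^+(aq) + CrO4^2-(aq)
Stoichiometry gives [CrO4^2-] = (1/2)[Ag^+] = 5.400 × 10^-5 M.
Ksp = [Ag^+]^2[CrO4^2-]
Ksp = (1.08 × 10^-4)^2 × 5.400 × 10^-5 = 6.30 × 10^-13

Ksp = 6.30 × 10^-13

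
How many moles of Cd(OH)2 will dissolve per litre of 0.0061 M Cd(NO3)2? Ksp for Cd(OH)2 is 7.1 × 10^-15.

s ≈ 5.4 x 10^-7 M

Cd(OH)2(s) <=> Cd^2+(aq) + 2 OH^-(aq)
Ksp = [Cd^2+][OH^-]^2
Let s be the molar solubility in this solution. [Cd^2+] = 0.0061 + s ≈ 0.0061, [OH^-] = 2s (since Cd^2+ from Cd(NO3)2 dominates).
Ksp ≈ 0.0061 × (2s)^2
s = 5.4 × 10^-7 M
Check: s = 5.4 x 10^-7 ≪ 0.0061, so the approximation is valid.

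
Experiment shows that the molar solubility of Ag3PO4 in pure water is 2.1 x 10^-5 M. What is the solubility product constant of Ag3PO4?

Ksp = 5.3 x 10^-18

Ag3PO4(s) ⇌ 3 Ag^+ + PO4^3-
Let s = molar solubility. Then [Ag^+] = 3s and [PO4^3-] = s.
Ksp = [Ag^+]^3[PO4^3-]
Substituting: Ksp = (3s)^3s = 27s^4
With s = 2.1 × 10^-5: Ksp = 5.3 × 10^-18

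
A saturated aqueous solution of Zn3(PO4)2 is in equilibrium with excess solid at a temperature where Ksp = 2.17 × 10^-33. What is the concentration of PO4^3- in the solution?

2.30 × 10^-7 M

Zn3(PO4)2(s) ⇌ 3 Zn^2+(aq) + 2 PO4^3-(aq)
Ksp = [Zn^2+]^3[PO4^3-]^2
For each mole of Zn3(PO4)2 that dissolves: [Zn^2+] = 3s, [PO4^3-] = 2s.
Substituting: Ksp = (3s)^3(2s)^2 = 108s^5
s = (2.17 × 10^-33 / 108)^(1/5) = 1.150 × 10^-7 M
[PO4^3-] = 2s = 2.30 × 10^-7 M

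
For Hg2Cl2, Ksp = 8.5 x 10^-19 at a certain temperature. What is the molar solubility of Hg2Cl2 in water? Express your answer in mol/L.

Hg2Cl2(s) <=> Hg2^2+ + 2 Cl^-
Ksp = [Hg2^2+][Cl^-]^2
For each mole of Hg2Cl2 that dissolves: [Hg2^2+] = s, [Cl^-] = 2s.
So Ksp = s × (2s)^2 = 4s^3
s = (8.5 x 10^-19 / 4)^(1/3) = 6.0 × 10^-7 M

6.0 × 10^-7 M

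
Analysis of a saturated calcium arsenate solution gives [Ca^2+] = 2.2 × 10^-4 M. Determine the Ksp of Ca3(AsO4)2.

Ca3(AsO4)2(s) ⇌ 3 Ca^2+ + 2 AsO4^3-
Stoichiometry gives [AsO4^3-] = (2/3)[Ca^2+] = 1.47 × 10^-4 M.
Ksp = [Ca^2+]^3[AsO4^3-]^2
Ksp = (2.2 x 10^-4)^3 × (1.47 × 10^-4)^2 = 2.3 x 10^-19

Ksp ≈ 2.3e-19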